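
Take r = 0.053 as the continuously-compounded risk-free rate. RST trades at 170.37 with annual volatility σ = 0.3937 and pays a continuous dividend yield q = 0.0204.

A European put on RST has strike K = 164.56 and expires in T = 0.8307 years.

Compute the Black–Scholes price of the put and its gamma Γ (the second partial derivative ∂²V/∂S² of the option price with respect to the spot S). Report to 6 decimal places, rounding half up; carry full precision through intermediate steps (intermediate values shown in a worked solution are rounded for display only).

σ√T = 0.3937·√0.8307 = 0.358829
d₁ = (ln(S/K) + (r−q+σ²/2)T) / (σ√T) = (ln(170.37/164.56) + (0.053−0.0204+0.3937²/2)·0.8307) / 0.358829 = (0.034697 + 0.091460) / 0.358829 = 0.351580
d₂ = d₁ − σ√T = 0.351580 − 0.358829 = -0.007249
e^{−rT} = 0.956928
e^{−qT} = 0.983197
N(−d₁) = 0.362576,  N(−d₂) = 0.502892
Put price V = K·e^{−rT}·N(−d₂) − S·e^{−qT}·N(−d₁) = 79.191407 − 60.734167 = 18.457240
φ(d₁) = (1/√(2π))·e^{−d₁²/2} = 0.375032
Γ = e^{−qT}·φ(d₁) / (S·σ·√T) = 0.006032

price = 18.457240
Γ = 0.006032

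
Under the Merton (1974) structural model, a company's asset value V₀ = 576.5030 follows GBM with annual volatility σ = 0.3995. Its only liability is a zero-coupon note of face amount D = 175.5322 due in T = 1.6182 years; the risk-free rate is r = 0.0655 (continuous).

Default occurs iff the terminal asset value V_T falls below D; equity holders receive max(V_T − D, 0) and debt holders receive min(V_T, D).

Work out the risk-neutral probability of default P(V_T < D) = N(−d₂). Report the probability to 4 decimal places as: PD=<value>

Work the structural quantities from V₀ = 576.5030 against face 175.5322:
d₁ = [ln(V₀/D) + (r + σ²/2)T] / (σ√T)
   = [ln(576.5030/175.5322) + (0.0655 + 0.5·0.3995²)·1.6182] / (0.3995·√1.6182)
   = [1.189158 + 0.235125] / 0.508198 = 2.802614
d₂ = d₁ − σ√T = 2.802614 − 0.508198 = 2.294416
risk-neutral PD = N(−d₂) = N(-2.294416) = 0.010883

PD=0.0109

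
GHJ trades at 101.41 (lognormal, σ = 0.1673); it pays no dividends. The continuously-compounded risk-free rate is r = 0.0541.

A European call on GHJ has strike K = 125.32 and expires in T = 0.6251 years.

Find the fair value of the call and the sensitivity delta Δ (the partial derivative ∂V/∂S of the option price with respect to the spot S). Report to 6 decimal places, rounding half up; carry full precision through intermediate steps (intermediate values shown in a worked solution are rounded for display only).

σ√T = 0.1673·√0.6251 = 0.132273
d₁ = (ln(S/K) + (r+σ²/2)T) / (σ√T) = (ln(101.41/125.32) + (0.0541+0.1673²/2)·0.6251) / 0.132273 = (-0.211699 + 0.042566) / 0.132273 = -1.278666
d₂ = d₁ − σ√T = -1.278666 − 0.132273 = -1.410939
e^{−rT} = 0.966748
N(d₁) = 0.100507,  N(d₂) = 0.079131
Call price V = S·N(d₁) − K·e^{−rT}·N(d₂) = 10.192449 − 9.586980 = 0.605469
Δ = N(d₁) = 0.100507

price = 0.605469
Δ = 0.100507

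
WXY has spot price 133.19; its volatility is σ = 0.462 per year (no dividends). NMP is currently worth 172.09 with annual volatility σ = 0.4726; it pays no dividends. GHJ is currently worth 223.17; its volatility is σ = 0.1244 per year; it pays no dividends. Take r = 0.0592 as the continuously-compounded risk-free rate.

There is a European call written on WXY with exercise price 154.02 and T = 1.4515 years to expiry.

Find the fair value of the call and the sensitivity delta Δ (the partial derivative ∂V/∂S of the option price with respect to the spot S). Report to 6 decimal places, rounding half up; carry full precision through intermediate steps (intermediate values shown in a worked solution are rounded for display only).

price = 26.183872
Δ = 0.568135

σ√T = 0.462·√1.4515 = 0.556609
d₁ = (ln(S/K) + (r+σ²/2)T) / (σ√T) = (ln(133.19/154.02) + (0.0592+0.462²/2)·1.4515) / 0.556609 = (-0.145306 + 0.240836) / 0.556609 = 0.171628
d₂ = d₁ − σ√T = 0.171628 − 0.556609 = -0.384981
e^{−rT} = 0.917660
N(d₁) = 0.568135,  N(d₂) = 0.350126
Call price V = S·N(d₁) − K·e^{−rT}·N(d₂) = 75.669925 − 49.486052 = 26.183872
Δ = N(d₁) = 0.568135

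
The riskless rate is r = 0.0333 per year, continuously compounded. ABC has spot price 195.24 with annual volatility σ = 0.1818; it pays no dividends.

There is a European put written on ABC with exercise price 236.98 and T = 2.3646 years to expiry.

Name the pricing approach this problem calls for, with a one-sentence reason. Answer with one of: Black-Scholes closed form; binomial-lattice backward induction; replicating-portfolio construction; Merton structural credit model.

framework: Black-Scholes closed form

Key observation: the instrument is a plain European put (strike 236.98) on a lognormal asset; the exact continuous-time formula applies directly.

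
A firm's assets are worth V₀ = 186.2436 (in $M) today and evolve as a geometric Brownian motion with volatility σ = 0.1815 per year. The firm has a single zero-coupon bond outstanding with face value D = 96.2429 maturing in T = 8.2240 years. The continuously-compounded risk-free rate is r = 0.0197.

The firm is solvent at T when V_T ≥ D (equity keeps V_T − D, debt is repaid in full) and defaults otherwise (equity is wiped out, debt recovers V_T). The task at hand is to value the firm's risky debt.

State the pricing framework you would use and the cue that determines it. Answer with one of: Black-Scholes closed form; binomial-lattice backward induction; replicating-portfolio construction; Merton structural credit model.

Key observation: a levered firm with one bullet debt due at 8.2240 years is the canonical structural-credit setup: equity is a call on the firm's assets struck at the face value.

framework: Merton structural credit model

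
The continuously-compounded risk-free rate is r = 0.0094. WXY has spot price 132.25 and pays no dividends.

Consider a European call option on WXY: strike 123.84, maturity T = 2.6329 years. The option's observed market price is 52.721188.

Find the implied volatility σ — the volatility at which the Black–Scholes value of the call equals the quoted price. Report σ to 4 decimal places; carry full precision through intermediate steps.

At σ = 0.5937 the Black–Scholes value reproduces the quote:
σ√T = 0.5937·√2.6329 = 0.963350
d₁ = (ln(S/K) + (r+σ²/2)T) / (σ√T) = (ln(132.25/123.84) + (0.0094+0.5937²/2)·2.6329) / 0.963350 = (0.065704 + 0.488771) / 0.963350 = 0.575569
d₂ = d₁ − σ√T = 0.575569 − 0.963350 = -0.387781
e^{−rT} = 0.975554
N(d₁) = 0.717547,  N(d₂) = 0.349089
V = S·N(d₁) − K·e^{−rT}·N(d₂) = 94.895567 − 42.174379 = 52.721188 (matching the quote); vega is positive throughout, so no other σ reproduces this price

sigma = 0.5937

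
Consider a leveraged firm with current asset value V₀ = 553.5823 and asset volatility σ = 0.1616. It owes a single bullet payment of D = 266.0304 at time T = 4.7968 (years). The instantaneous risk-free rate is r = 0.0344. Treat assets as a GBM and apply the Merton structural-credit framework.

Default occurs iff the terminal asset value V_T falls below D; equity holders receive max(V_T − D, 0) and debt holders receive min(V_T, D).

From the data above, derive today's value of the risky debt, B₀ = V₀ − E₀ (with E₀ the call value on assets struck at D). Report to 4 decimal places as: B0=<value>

Apply the equity-as-call identities (strike 266.0304, horizon 4.7968 years):
d₁ = [ln(V₀/D) + (r + σ²/2)T] / (σ√T)
   = [ln(553.5823/266.0304) + (0.0344 + 0.5·0.1616²)·4.7968] / (0.1616·√4.7968)
   = [0.732800 + 0.227643] / 0.353930 = 2.713654
d₂ = d₁ − σ√T = 2.713654 − 0.353930 = 2.359724
N(d₁) = 0.996673,  N(d₂) = 0.990856,  e^(−rT) = 0.847885
E₀ = V₀·N(d₁) − D·e^(−rT)·N(d₂)
   = 553.5823·0.996673 − 266.0304·0.847885·0.990856 = 328.239722
B₀ = V₀ − E₀ = 553.5823 − 328.239722 = 225.342578

B0=225.3426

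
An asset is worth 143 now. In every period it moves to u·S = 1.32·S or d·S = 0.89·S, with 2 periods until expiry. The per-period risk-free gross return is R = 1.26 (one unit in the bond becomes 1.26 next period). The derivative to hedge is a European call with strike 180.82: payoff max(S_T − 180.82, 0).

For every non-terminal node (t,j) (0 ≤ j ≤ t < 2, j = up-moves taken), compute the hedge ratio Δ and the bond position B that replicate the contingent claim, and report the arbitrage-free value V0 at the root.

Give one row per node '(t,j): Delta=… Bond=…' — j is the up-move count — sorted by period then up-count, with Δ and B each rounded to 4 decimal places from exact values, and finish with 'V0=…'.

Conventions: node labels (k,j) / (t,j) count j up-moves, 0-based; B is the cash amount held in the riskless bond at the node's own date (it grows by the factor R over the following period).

(0,0): Delta=0.7590 Bond=-76.6671
(1,0): Delta=0.0000 Bond=0.0000
(1,1): Delta=0.8420 Bond=-112.2655
V0=31.8728

Since d<R<u, set p* = (R−d)/(u−d) = 0.8605; price each node as the discounted p*-expectation of its children.
Expiry values: V(2,0)=0.0000, V(2,1)=0.0000, V(2,2)=68.3432
Node (1,0) S=127.2700: V=(p*·0.0000+(1−p*)·0.0000)/1.26=0.0000; Δ=(0.0000−0.0000)/(167.9964−113.2703)=0.0000; B=V−Δ·S=0.0000
Node (1,1) S=188.7600: V=(p*·68.3432+(1−p*)·0.0000)/1.26=46.6722; Δ=(68.3432−0.0000)/(249.1632−167.9964)=0.8420; B=V−Δ·S=-112.2655
Node (0,0) S=143.0000: V=(p*·46.6722+(1−p*)·0.0000)/1.26=31.8728; Δ=(46.6722−0.0000)/(188.7600−127.2700)=0.7590; B=V−Δ·S=-76.6671
Sanity check at the root: Δ(0,0)·S0 + B(0,0) reproduces V0 = 31.8728.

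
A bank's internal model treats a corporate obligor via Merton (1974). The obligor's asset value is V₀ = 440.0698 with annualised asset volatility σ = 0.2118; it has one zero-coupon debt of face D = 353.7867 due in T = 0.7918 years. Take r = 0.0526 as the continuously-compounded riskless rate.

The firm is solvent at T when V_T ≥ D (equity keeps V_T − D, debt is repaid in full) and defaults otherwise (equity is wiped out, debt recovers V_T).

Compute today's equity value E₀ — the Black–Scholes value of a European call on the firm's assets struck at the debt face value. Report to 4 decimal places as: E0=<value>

With assets at 440.0698 and a single debt payment of 353.7867 at 0.7918 years:
d₁ = [ln(V₀/D) + (r + σ²/2)T] / (σ√T)
   = [ln(440.0698/353.7867) + (0.0526 + 0.5·0.2118²)·0.7918] / (0.2118·√0.7918)
   = [0.218239 + 0.059408] / 0.188466 = 1.473195
d₂ = d₁ − σ√T = 1.473195 − 0.188466 = 1.284729
N(d₁) = 0.929651,  N(d₂) = 0.900556,  e^(−rT) = 0.959207
E₀ = V₀·N(d₁) − D·e^(−rT)·N(d₂)
   = 440.0698·0.929651 − 353.7867·0.959207·0.900556 = 103.503276

E0=103.5033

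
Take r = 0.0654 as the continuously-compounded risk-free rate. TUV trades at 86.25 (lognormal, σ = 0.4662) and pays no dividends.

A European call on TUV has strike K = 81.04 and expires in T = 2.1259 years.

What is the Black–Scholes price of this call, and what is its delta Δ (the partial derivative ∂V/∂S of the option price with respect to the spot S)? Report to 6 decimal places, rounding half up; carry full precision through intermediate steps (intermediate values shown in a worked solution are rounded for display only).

price = 29.588787
Δ = 0.737636

σ√T = 0.4662·√2.1259 = 0.679741
d₁ = (ln(S/K) + (r+σ²/2)T) / (σ√T) = (ln(86.25/81.04) + (0.0654+0.4662²/2)·2.1259) / 0.679741 = (0.062307 + 0.370058) / 0.679741 = 0.636073
d₂ = d₁ − σ√T = 0.636073 − 0.679741 = -0.043668
e^{−rT} = 0.870199
N(d₁) = 0.737636,  N(d₂) = 0.482584
Call price V = S·N(d₁) − K·e^{−rT}·N(d₂) = 63.621072 − 34.032285 = 29.588787
Δ = N(d₁) = 0.737636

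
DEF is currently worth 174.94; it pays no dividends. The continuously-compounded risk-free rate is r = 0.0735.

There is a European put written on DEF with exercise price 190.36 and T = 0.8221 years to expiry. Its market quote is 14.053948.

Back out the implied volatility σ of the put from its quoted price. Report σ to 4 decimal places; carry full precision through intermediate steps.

At σ = 0.1845 the Black–Scholes value reproduces the quote:
σ√T = 0.1845·√0.8221 = 0.167286
d₁ = (ln(S/K) + (r+σ²/2)T) / (σ√T) = (ln(174.94/190.36) + (0.0735+0.1845²/2)·0.8221) / 0.167286 = (-0.084474 + 0.074417) / 0.167286 = -0.060121
d₂ = d₁ − σ√T = -0.060121 − 0.167286 = -0.227407
e^{−rT} = 0.941365
N(−d₁) = 0.523970,  N(−d₂) = 0.589946
V = K·e^{−rT}·N(−d₂) − S·N(−d₁) = 105.717317 − 91.663369 = 14.053948 (the quoted price), and the Black–Scholes price is strictly increasing in σ, so σ is unique

sigma = 0.1845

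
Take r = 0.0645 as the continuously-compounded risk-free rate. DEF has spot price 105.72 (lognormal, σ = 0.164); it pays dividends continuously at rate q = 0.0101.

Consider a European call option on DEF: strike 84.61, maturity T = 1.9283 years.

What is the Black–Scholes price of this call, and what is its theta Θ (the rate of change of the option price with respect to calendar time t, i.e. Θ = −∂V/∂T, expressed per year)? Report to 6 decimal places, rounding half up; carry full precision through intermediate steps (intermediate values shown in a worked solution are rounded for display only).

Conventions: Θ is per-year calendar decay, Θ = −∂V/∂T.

σ√T = 0.164·√1.9283 = 0.227736
d₁ = (ln(S/K) + (r−q+σ²/2)T) / (σ√T) = (ln(105.72/84.61) + (0.0645−0.0101+0.164²/2)·1.9283) / 0.227736 = (0.222742 + 0.130831) / 0.227736 = 1.552558
d₂ = d₁ − σ√T = 1.552558 − 0.227736 = 1.324822
e^{−rT} = 0.883048
e^{−qT} = 0.980713
N(d₁) = 0.939736,  N(d₂) = 0.907385
Call price V = S·e^{−qT}·N(d₁) − K·e^{−rT}·N(d₂) = 97.432669 − 67.795012 = 29.637657
φ(d₁) = (1/√(2π))·e^{−d₁²/2} = 0.119534
Θ = −S·e^{−qT}·φ(d₁)·σ/(2√T) + q·S·e^{−qT}·N(d₁) − r·K·e^{−rT}·N(d₂) = −0.731840 + 0.984070 − 4.372778 = -4.120548

price = 29.637657
Θ = -4.120548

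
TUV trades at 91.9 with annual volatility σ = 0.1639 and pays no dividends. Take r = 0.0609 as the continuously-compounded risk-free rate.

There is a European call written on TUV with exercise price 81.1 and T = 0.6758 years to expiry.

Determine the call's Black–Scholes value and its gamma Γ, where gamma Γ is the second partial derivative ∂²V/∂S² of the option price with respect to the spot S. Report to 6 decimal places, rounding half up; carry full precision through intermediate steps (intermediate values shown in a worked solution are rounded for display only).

price = 14.665914
Γ = 0.013827

σ√T = 0.1639·√0.6758 = 0.134737
d₁ = (ln(S/K) + (r+σ²/2)T) / (σ√T) = (ln(91.9/81.1) + (0.0609+0.1639²/2)·0.6758) / 0.134737 = (0.125018 + 0.050233) / 0.134737 = 1.300689
d₂ = d₁ − σ√T = 1.300689 − 0.134737 = 1.165951
e^{−rT} = 0.959679
N(d₁) = 0.903317,  N(d₂) = 0.878183
Call price V = S·N(d₁) − K·e^{−rT}·N(d₂) = 83.014877 − 68.348963 = 14.665914
φ(d₁) = (1/√(2π))·e^{−d₁²/2} = 0.171215
Γ = φ(d₁) / (S·σ·√T) = 0.013827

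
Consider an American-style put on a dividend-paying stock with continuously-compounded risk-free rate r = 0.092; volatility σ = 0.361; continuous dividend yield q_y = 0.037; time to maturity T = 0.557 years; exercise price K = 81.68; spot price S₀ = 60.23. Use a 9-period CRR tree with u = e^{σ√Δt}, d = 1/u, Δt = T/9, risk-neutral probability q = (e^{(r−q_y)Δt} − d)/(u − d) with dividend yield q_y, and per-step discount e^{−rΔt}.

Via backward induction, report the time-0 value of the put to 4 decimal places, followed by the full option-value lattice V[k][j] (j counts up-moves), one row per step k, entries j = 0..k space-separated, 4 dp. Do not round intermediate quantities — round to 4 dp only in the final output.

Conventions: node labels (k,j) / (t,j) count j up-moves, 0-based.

price = 21.5661
tree:
21.5661
26.6233 16.6859
31.3523 21.4500 12.0470
35.6751 26.6233 16.3584 7.8137
39.6266 31.3523 21.4500 11.3835 4.2836
43.2387 35.6751 26.6233 15.9827 6.8509 1.7296
46.5406 39.6266 31.3523 21.4500 10.6225 3.1052 0.3546
49.5588 43.2387 35.6751 26.6233 15.7906 5.5042 0.7083 0.0000
52.3178 46.5406 39.6266 31.3523 21.4500 9.5993 1.4149 0.0000 0.0000
54.8398 49.5588 43.2387 35.6751 26.6233 15.7906 2.8263 0.0000 0.0000 0.0000

params: Δt=0.06189 u=1.09396 d=0.91411 q=0.49652 e^(-rΔt)=0.99432
t_9 payoffs: 54.8398 49.5588 43.2387 35.6751 26.6233 15.7906 2.8263 0.0000 0.0000 0.0000
k=8: node(8,0) S=29.3622 payoff=52.3178 vs cont=51.9212 → 52.3178 [stop]  node(8,1) S=35.1394 payoff=46.5406 vs cont=46.1572 → 46.5406 [stop]  node(8,2) S=42.0534 payoff=39.6266 vs cont=39.2591 → 39.6266 [stop]  node(8,3) S=50.3277 payoff=31.3523 vs cont=31.0037 → 31.3523 [stop]  node(8,4) S=60.2300 payoff=21.4500 vs cont=21.1240 → 21.4500 [stop]  node(8,5) S=72.0807 payoff=9.5993 vs cont=9.3004 → 9.5993 [stop]  node(8,6) S=86.2630 payoff=0.0000 vs cont=1.4149 → 1.4149 [wait]  node(8,7) S=103.2359 payoff=0.0000 vs cont=0.0000 → 0.0000 [wait]  node(8,8) S=123.5483 payoff=0.0000 vs cont=0.0000 → 0.0000 [wait]
k=7: node(7,0) S=32.1212 payoff=49.5588 vs cont=49.1685 → 49.5588 [stop]  node(7,1) S=38.4413 payoff=43.2387 vs cont=42.8629 → 43.2387 [stop]  node(7,2) S=46.0049 payoff=35.6751 vs cont=35.3166 → 35.6751 [stop]  node(7,3) S=55.0567 payoff=26.6233 vs cont=26.2855 → 26.6233 [stop]  node(7,4) S=65.8894 payoff=15.7906 vs cont=15.4775 → 15.7906 [stop]  node(7,5) S=78.8537 payoff=2.8263 vs cont=5.5042 → 5.5042 [wait]  node(7,6) S=94.3687 payoff=0.0000 vs cont=0.7083 → 0.7083 [wait]  node(7,7) S=112.9364 payoff=0.0000 vs cont=0.0000 → 0.0000 [wait]
k=6: node(6,0) S=35.1394 payoff=46.5406 vs cont=46.1572 → 46.5406 [stop]  node(6,1) S=42.0534 payoff=39.6266 vs cont=39.2591 → 39.6266 [stop]  node(6,2) S=50.3277 payoff=31.3523 vs cont=31.0037 → 31.3523 [stop]  node(6,3) S=60.2300 payoff=21.4500 vs cont=21.1240 → 21.4500 [stop]  node(6,4) S=72.0807 payoff=9.5993 vs cont=10.6225 → 10.6225 [wait]  node(6,5) S=86.2630 payoff=0.0000 vs cont=3.1052 → 3.1052 [wait]  node(6,6) S=103.2359 payoff=0.0000 vs cont=0.3546 → 0.3546 [wait]
k=5: node(5,0) S=38.4413 payoff=43.2387 vs cont=42.8629 → 43.2387 [stop]  node(5,1) S=46.0049 payoff=35.6751 vs cont=35.3166 → 35.6751 [stop]  node(5,2) S=55.0567 payoff=26.6233 vs cont=26.2855 → 26.6233 [stop]  node(5,3) S=65.8894 payoff=15.7906 vs cont=15.9827 → 15.9827 [wait]  node(5,4) S=78.8537 payoff=2.8263 vs cont=6.8509 → 6.8509 [wait]  node(5,5) S=94.3687 payoff=0.0000 vs cont=1.7296 → 1.7296 [wait]
k=4: node(4,0) S=42.0534 payoff=39.6266 vs cont=39.2591 → 39.6266 [stop]  node(4,1) S=50.3277 payoff=31.3523 vs cont=31.0037 → 31.3523 [stop]  node(4,2) S=60.2300 payoff=21.4500 vs cont=21.2189 → 21.4500 [stop]  node(4,3) S=72.0807 payoff=9.5993 vs cont=11.3835 → 11.3835 [wait]  node(4,4) S=86.2630 payoff=0.0000 vs cont=4.2836 → 4.2836 [wait]
k=3: node(3,0) S=46.0049 payoff=35.6751 vs cont=35.3166 → 35.6751 [stop]  node(3,1) S=55.0567 payoff=26.6233 vs cont=26.2855 → 26.6233 [stop]  node(3,2) S=65.8894 payoff=15.7906 vs cont=16.3584 → 16.3584 [wait]  node(3,3) S=78.8537 payoff=2.8263 vs cont=7.8137 → 7.8137 [wait]
k=2: node(2,0) S=50.3277 payoff=31.3523 vs cont=31.0037 → 31.3523 [stop]  node(2,1) S=60.2300 payoff=21.4500 vs cont=21.4044 → 21.4500 [stop]  node(2,2) S=72.0807 payoff=9.5993 vs cont=12.0470 → 12.0470 [wait]
k=1: node(1,0) S=55.0567 payoff=26.6233 vs cont=26.2855 → 26.6233 [stop]  node(1,1) S=65.8894 payoff=15.7906 vs cont=16.6859 → 16.6859 [wait]
k=0: node(0,0) S=60.2300 payoff=21.4500 vs cont=21.5661 → 21.5661 [wait]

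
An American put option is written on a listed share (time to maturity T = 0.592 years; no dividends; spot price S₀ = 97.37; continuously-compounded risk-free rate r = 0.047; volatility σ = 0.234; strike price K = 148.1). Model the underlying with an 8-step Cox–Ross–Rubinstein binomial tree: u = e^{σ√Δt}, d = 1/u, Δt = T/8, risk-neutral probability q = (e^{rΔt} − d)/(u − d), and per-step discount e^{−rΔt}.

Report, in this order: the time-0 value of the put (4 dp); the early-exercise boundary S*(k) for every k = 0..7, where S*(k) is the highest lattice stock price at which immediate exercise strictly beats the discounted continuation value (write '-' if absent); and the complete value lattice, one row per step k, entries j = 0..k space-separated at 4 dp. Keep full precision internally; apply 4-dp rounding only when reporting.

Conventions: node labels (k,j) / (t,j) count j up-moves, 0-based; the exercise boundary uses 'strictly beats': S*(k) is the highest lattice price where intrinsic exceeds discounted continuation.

Δt=0.07400  u=1.06572  d=0.93833  q=0.51144  discount=0.99653
step 8 (expiry): payoffs max(K−S,0) = 89.5852 81.6408 72.6177 62.3695 50.7300 37.5102 22.4956 5.4424 0.0000
step 7: (k=7,j=0): S=62.3606, K−S=85.7394, hold=85.2252 ⇒ V=85.7394 exercise | (k=7,j=1): S=70.8272, K−S=77.2728, hold=76.7586 ⇒ V=77.2728 exercise | (k=7,j=2): S=80.4434, K−S=67.6566, hold=67.1424 ⇒ V=67.6566 exercise | (k=7,j=3): S=91.3651, K−S=56.7349, hold=56.2207 ⇒ V=56.7349 exercise | (k=7,j=4): S=103.7696, K−S=44.3304, hold=43.8162 ⇒ V=44.3304 exercise | (k=7,j=5): S=117.8583, K−S=30.2417, hold=29.7275 ⇒ V=30.2417 exercise | (k=7,j=6): S=133.8597, K−S=14.2403, hold=13.7261 ⇒ V=14.2403 exercise | (k=7,j=7): S=152.0337, K−S=0.0000, hold=2.6497 ⇒ V=2.6497 continue  boundary S*=133.8597
step 6: (k=6,j=0): S=66.4592, K−S=81.6408, hold=81.1266 ⇒ V=81.6408 exercise | (k=6,j=1): S=75.4823, K−S=72.6177, hold=72.1035 ⇒ V=72.6177 exercise | (k=6,j=2): S=85.7305, K−S=62.3695, hold=61.8553 ⇒ V=62.3695 exercise | (k=6,j=3): S=97.3700, K−S=50.7300, hold=50.2158 ⇒ V=50.7300 exercise | (k=6,j=4): S=110.5898, K−S=37.5102, hold=36.9960 ⇒ V=37.5102 exercise | (k=6,j=5): S=125.6044, K−S=22.4956, hold=21.9814 ⇒ V=22.4956 exercise | (k=6,j=6): S=142.6576, K−S=5.4424, hold=8.2835 ⇒ V=8.2835 continue  boundary S*=125.6044
step 5: (k=5,j=0): S=70.8272, K−S=77.2728, hold=76.7586 ⇒ V=77.2728 exercise | (k=5,j=1): S=80.4434, K−S=67.6566, hold=67.1424 ⇒ V=67.6566 exercise | (k=5,j=2): S=91.3651, K−S=56.7349, hold=56.2207 ⇒ V=56.7349 exercise | (k=5,j=3): S=103.7696, K−S=44.3304, hold=43.8162 ⇒ V=44.3304 exercise | (k=5,j=4): S=117.8583, K−S=30.2417, hold=29.7275 ⇒ V=30.2417 exercise | (k=5,j=5): S=133.8597, K−S=14.2403, hold=15.1741 ⇒ V=15.1741 continue  boundary S*=117.8583
step 4: (k=4,j=0): S=75.4823, K−S=72.6177, hold=72.1035 ⇒ V=72.6177 exercise | (k=4,j=1): S=85.7305, K−S=62.3695, hold=61.8553 ⇒ V=62.3695 exercise | (k=4,j=2): S=97.3700, K−S=50.7300, hold=50.2158 ⇒ V=50.7300 exercise | (k=4,j=3): S=110.5898, K−S=37.5102, hold=36.9960 ⇒ V=37.5102 exercise | (k=4,j=4): S=125.6044, K−S=22.4956, hold=22.4573 ⇒ V=22.4956 exercise  boundary S*=125.6044
step 3: (k=3,j=0): S=80.4434, K−S=67.6566, hold=67.1424 ⇒ V=67.6566 exercise | (k=3,j=1): S=91.3651, K−S=56.7349, hold=56.2207 ⇒ V=56.7349 exercise | (k=3,j=2): S=103.7696, K−S=44.3304, hold=43.8162 ⇒ V=44.3304 exercise | (k=3,j=3): S=117.8583, K−S=30.2417, hold=29.7275 ⇒ V=30.2417 exercise  boundary S*=117.8583
step 2: (k=2,j=0): S=85.7305, K−S=62.3695, hold=61.8553 ⇒ V=62.3695 exercise | (k=2,j=1): S=97.3700, K−S=50.7300, hold=50.2158 ⇒ V=50.7300 exercise | (k=2,j=2): S=110.5898, K−S=37.5102, hold=36.9960 ⇒ V=37.5102 exercise  boundary S*=110.5898
step 1: (k=1,j=0): S=91.3651, K−S=56.7349, hold=56.2207 ⇒ V=56.7349 exercise | (k=1,j=1): S=103.7696, K−S=44.3304, hold=43.8162 ⇒ V=44.3304 exercise  boundary S*=103.7696
step 0: (k=0,j=0): S=97.3700, K−S=50.7300, hold=50.2158 ⇒ V=50.7300 exercise  boundary S*=97.3700

price = 50.7300
boundary = 97.3700 103.7696 110.5898 117.8583 125.6044 117.8583 125.6044 133.8597
tree:
50.7300
56.7349 44.3304
62.3695 50.7300 37.5102
67.6566 56.7349 44.3304 30.2417
72.6177 62.3695 50.7300 37.5102 22.4956
77.2728 67.6566 56.7349 44.3304 30.2417 15.1741
81.6408 72.6177 62.3695 50.7300 37.5102 22.4956 8.2835
85.7394 77.2728 67.6566 56.7349 44.3304 30.2417 14.2403 2.6497
89.5852 81.6408 72.6177 62.3695 50.7300 37.5102 22.4956 5.4424 0.0000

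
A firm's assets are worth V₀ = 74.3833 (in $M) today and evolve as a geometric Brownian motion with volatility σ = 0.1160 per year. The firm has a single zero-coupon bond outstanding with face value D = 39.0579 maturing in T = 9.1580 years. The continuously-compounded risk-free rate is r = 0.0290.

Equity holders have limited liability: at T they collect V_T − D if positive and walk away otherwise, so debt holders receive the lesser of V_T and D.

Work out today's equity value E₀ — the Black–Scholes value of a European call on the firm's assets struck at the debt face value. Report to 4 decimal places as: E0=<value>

E0=44.4599

Work the structural quantities from V₀ = 74.3833 against face 39.0579:
d₁ = [ln(V₀/D) + (r + σ²/2)T] / (σ√T)
   = [ln(74.3833/39.0579) + (0.0290 + 0.5·0.1160²)·9.1580] / (0.1160·√9.1580)
   = [0.644186 + 0.327197] / 0.351041 = 2.767148
d₂ = d₁ − σ√T = 2.767148 − 0.351041 = 2.416106
N(d₁) = 0.997173,  N(d₂) = 0.992156,  e^(−rT) = 0.766760
E₀ = V₀·N(d₁) − D·e^(−rT)·N(d₂)
   = 74.3833·0.997173 − 39.0579·0.766760·0.992156 = 44.459870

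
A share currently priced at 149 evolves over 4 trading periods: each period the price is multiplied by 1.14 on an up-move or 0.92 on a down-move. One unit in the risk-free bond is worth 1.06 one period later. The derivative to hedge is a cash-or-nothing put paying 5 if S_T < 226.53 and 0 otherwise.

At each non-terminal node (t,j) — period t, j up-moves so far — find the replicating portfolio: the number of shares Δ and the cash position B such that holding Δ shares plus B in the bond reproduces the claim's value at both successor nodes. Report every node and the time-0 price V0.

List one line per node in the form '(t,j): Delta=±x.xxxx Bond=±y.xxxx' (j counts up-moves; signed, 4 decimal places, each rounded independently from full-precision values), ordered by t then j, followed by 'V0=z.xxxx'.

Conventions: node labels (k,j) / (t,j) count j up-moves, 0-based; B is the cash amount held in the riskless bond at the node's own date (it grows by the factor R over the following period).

The replicating-portfolio and risk-neutral prices coincide; use p* = (1.06−0.92)/(1.14−0.92) = 0.6364 for the latter.
At maturity the claim pays: V(4,0)=5.0000, V(4,1)=5.0000, V(4,2)=5.0000, V(4,3)=5.0000, V(4,4)=0.0000
(3,0): S=116.0245. Δ = (V_up−V_dn)/(S_up−S_dn) = (5.0000−5.0000)/(132.2679−106.7426) = 0.0000. V = [p*·5.0000 + (1−p*)·5.0000]/1.06 = 4.7170. B = V − Δ·S = 4.7170.
(3,1): S=143.7695. Δ = (V_up−V_dn)/(S_up−S_dn) = (5.0000−5.0000)/(163.8972−132.2679) = 0.0000. V = [p*·5.0000 + (1−p*)·5.0000]/1.06 = 4.7170. B = V − Δ·S = 4.7170.
(3,2): S=178.1492. Δ = (V_up−V_dn)/(S_up−S_dn) = (5.0000−5.0000)/(203.0901−163.8972) = 0.0000. V = [p*·5.0000 + (1−p*)·5.0000]/1.06 = 4.7170. B = V − Δ·S = 4.7170.
(3,3): S=220.7501. Δ = (V_up−V_dn)/(S_up−S_dn) = (0.0000−5.0000)/(251.6551−203.0901) = -0.1030. V = [p*·0.0000 + (1−p*)·5.0000]/1.06 = 1.7153. B = V − Δ·S = 24.4425.
(2,0): S=126.1136. Δ = (V_up−V_dn)/(S_up−S_dn) = (4.7170−4.7170)/(143.7695−116.0245) = 0.0000. V = [p*·4.7170 + (1−p*)·4.7170]/1.06 = 4.4500. B = V − Δ·S = 4.4500.
(2,1): S=156.2712. Δ = (V_up−V_dn)/(S_up−S_dn) = (4.7170−4.7170)/(178.1492−143.7695) = 0.0000. V = [p*·4.7170 + (1−p*)·4.7170]/1.06 = 4.4500. B = V − Δ·S = 4.4500.
(2,2): S=193.6404. Δ = (V_up−V_dn)/(S_up−S_dn) = (1.7153−4.7170)/(220.7501−178.1492) = -0.0705. V = [p*·1.7153 + (1−p*)·4.7170]/1.06 = 2.6479. B = V − Δ·S = 16.2921.
(1,0): S=137.0800. Δ = (V_up−V_dn)/(S_up−S_dn) = (4.4500−4.4500)/(156.2712−126.1136) = 0.0000. V = [p*·4.4500 + (1−p*)·4.4500]/1.06 = 4.1981. B = V − Δ·S = 4.1981.
(1,1): S=169.8600. Δ = (V_up−V_dn)/(S_up−S_dn) = (2.6479−4.4500)/(193.6404−156.2712) = -0.0482. V = [p*·2.6479 + (1−p*)·4.4500]/1.06 = 3.1162. B = V − Δ·S = 11.3074.
(0,0): S=149.0000. Δ = (V_up−V_dn)/(S_up−S_dn) = (3.1162−4.1981)/(169.8600−137.0800) = -0.0330. V = [p*·3.1162 + (1−p*)·4.1981]/1.06 = 3.3110. B = V − Δ·S = 8.2285.
As a check, the time-0 holding Δ(0,0)·S0 + B(0,0) comes to 3.3110 — exactly V0.

(0,0): Delta=-0.0330 Bond=8.2285
(1,0): Delta=0.0000 Bond=4.1981
(1,1): Delta=-0.0482 Bond=11.3074
(2,0): Delta=0.0000 Bond=4.4500
(2,1): Delta=0.0000 Bond=4.4500
(2,2): Delta=-0.0705 Bond=16.2921
(3,0): Delta=0.0000 Bond=4.7170
(3,1): Delta=0.0000 Bond=4.7170
(3,2): Delta=0.0000 Bond=4.7170
(3,3): Delta=-0.1030 Bond=24.4425
V0=3.3110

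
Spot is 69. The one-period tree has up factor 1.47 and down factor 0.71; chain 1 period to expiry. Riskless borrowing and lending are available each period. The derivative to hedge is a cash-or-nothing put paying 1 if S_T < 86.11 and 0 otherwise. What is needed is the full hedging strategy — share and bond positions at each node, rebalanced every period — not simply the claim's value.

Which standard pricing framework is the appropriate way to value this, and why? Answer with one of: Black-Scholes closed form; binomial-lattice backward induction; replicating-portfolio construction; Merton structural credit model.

framework: replicating-portfolio construction

Key observation: the deliverable is the dynamic trading strategy on the 1-step tree (spot 69, moves 1.47 and 0.71), so the valuation must go through the node-by-node replicating-portfolio solve.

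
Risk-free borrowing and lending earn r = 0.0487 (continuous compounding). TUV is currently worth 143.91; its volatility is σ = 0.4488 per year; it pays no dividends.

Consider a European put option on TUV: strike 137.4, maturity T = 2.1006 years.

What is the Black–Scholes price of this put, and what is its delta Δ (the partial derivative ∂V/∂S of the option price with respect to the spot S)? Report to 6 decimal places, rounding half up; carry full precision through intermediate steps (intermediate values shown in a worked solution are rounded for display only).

σ√T = 0.4488·√2.1006 = 0.650466
d₁ = (ln(S/K) + (r+σ²/2)T) / (σ√T) = (ln(143.91/137.4) + (0.0487+0.4488²/2)·2.1006) / 0.650466 = (0.046292 + 0.313852) / 0.650466 = 0.553671
d₂ = d₁ − σ√T = 0.553671 − 0.650466 = -0.096795
e^{−rT} = 0.902759
N(−d₁) = 0.289902,  N(−d₂) = 0.538555
Put price V = K·e^{−rT}·N(−d₂) − S·N(−d₁) = 66.801960 − 41.719815 = 25.082145
Δ = −N(−d₁) = -0.289902

price = 25.082145
Δ = -0.289902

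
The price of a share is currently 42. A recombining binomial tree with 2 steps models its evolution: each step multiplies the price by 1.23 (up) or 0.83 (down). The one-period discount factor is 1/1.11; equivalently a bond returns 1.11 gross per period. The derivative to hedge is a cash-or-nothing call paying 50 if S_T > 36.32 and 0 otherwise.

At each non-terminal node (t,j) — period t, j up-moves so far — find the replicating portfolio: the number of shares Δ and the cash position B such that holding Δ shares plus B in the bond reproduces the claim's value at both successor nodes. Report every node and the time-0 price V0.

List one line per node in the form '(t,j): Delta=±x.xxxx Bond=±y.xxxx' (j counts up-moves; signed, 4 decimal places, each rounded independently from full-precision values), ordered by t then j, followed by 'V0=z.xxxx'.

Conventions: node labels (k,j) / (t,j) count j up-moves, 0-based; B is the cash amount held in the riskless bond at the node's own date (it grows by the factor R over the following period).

No-arbitrage ⇒ martingale measure with p* = (R−d)/(u−d) = 0.7000.
Payoffs at expiry: V(2,0)=0.0000, V(2,1)=50.0000, V(2,2)=50.0000
  t=1,j=0: stock 34.8600 → up 42.8778 (V=50.0000), down 28.9338 (V=0.0000). Price 31.5315; hedge Δ=3.5858, bond B=-93.4685.
  t=1,j=1: stock 51.6600 → up 63.5418 (V=50.0000), down 42.8778 (V=50.0000). Price 45.0450; hedge Δ=0.0000, bond B=45.0450.
  t=0,j=0: stock 42.0000 → up 51.6600 (V=45.0450), down 34.8600 (V=31.5315). Price 36.9288; hedge Δ=0.8044, bond B=3.1450.
Sanity check at the root: Δ(0,0)·S0 + B(0,0) reproduces V0 = 36.9288.

(0,0): Delta=0.8044 Bond=3.1450
(1,0): Delta=3.5858 Bond=-93.4685
(1,1): Delta=0.0000 Bond=45.0450
V0=36.9288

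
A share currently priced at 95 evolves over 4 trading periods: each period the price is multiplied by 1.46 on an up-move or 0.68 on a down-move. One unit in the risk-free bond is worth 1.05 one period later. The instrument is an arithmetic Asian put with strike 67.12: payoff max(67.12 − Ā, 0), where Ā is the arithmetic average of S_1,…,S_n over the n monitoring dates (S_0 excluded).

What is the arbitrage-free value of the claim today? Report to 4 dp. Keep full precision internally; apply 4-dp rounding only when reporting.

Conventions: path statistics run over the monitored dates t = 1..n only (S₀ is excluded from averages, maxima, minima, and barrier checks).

price = 3.7421

No-arbitrage gives p* = (R−d)/(u−d) = 0.4744: enumerate every path, weight its payoff by its p*-probability, and discount by R^4.
Enumerate all 2^4 = 16 price paths (U = up ×1.46, D = down ×0.68); each path with k up-moves has probability p*^k·(1−p*)^(4−k).
DDDD: Ā=39.6778, payoff=27.4422, prob=0.076341
UDDD: Ā=85.1906, payoff=0.0000, prob=0.068893
DUDD: Ā=66.6656, payoff=0.4544, prob=0.068893
UUDD: Ā=143.1351, payoff=0.0000, prob=0.062172
DDUD: Ā=54.0686, payoff=13.0514, prob=0.068893
UDUD: Ā=116.0886, payoff=0.0000, prob=0.062172
DUUD: Ā=97.5636, payoff=0.0000, prob=0.062172
UUUD: Ā=209.4747, payoff=0.0000, prob=0.056106
DDDU: Ā=45.5027, payoff=21.6173, prob=0.068893
UDDU: Ā=97.6970, payoff=0.0000, prob=0.062172
DUDU: Ā=79.1720, payoff=0.0000, prob=0.062172
UUDU: Ā=169.9868, payoff=0.0000, prob=0.056106
DDUU: Ā=66.5750, payoff=0.5450, prob=0.062172
UDUU: Ā=142.9403, payoff=0.0000, prob=0.056106
DUUU: Ā=124.4153, payoff=0.0000, prob=0.056106
UUUU: Ā=267.1270, payoff=0.0000, prob=0.050632
Price = Σ prob·payoff / R^4 = 4.548573 / 1.215506 = 3.7421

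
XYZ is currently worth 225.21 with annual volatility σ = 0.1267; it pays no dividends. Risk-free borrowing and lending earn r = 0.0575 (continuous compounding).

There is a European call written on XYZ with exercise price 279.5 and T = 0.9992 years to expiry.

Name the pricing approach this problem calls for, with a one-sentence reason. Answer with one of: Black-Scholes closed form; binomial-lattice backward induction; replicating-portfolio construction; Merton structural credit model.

framework: Black-Scholes closed form

Key observation: the instrument is a plain European call (strike 279.5) on a lognormal asset; the exact continuous-time formula applies directly.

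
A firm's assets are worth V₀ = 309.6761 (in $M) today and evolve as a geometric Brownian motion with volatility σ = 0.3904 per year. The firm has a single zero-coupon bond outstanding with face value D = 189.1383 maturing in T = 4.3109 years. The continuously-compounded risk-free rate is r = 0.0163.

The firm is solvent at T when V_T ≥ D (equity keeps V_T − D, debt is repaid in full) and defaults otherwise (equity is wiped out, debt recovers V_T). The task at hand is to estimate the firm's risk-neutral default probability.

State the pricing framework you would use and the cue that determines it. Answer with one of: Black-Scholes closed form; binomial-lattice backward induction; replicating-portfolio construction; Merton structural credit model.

Key observation: a levered firm with one bullet debt due at 4.3109 years is the canonical structural-credit setup: equity is a call on the firm's assets struck at the face value.

framework: Merton structural credit model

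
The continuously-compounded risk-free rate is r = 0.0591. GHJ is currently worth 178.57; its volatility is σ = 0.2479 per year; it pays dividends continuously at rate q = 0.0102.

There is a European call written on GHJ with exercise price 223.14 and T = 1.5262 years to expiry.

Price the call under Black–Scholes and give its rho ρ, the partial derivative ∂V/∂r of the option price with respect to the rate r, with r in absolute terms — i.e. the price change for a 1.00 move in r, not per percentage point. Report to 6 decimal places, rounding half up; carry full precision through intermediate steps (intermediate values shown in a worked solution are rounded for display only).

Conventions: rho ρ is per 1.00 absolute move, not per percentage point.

price = 11.690873
ρ = 81.549645

σ√T = 0.2479·√1.5262 = 0.306254
d₁ = (ln(S/K) + (r−q+σ²/2)T) / (σ√T) = (ln(178.57/223.14) + (0.0591−0.0102+0.2479²/2)·1.5262) / 0.306254 = (-0.222819 + 0.121527) / 0.306254 = -0.330744
d₂ = d₁ − σ√T = -0.330744 − 0.306254 = -0.636998
e^{−rT} = 0.913750
e^{−qT} = 0.984553
N(d₁) = 0.370419,  N(d₂) = 0.262063
Call price V = S·e^{−qT}·N(d₁) − K·e^{−rT}·N(d₂) = 65.124004 − 53.433132 = 11.690873
ρ = K·T·e^{−rT}·N(d₂) = 81.549645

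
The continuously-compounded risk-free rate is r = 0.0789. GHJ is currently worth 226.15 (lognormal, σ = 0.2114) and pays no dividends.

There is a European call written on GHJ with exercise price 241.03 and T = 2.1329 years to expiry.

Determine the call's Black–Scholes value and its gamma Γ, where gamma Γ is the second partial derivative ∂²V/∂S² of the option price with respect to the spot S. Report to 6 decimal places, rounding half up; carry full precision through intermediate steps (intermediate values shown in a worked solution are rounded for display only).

σ√T = 0.2114·√2.1329 = 0.308738
d₁ = (ln(S/K) + (r+σ²/2)T) / (σ√T) = (ln(226.15/241.03) + (0.0789+0.2114²/2)·2.1329) / 0.308738 = (-0.063723 + 0.215945) / 0.308738 = 0.493047
d₂ = d₁ − σ√T = 0.493047 − 0.308738 = 0.184309
e^{−rT} = 0.845112
N(d₁) = 0.689010,  N(d₂) = 0.573115
Call price V = S·N(d₁) − K·e^{−rT}·N(d₂) = 155.819711 − 116.741953 = 39.077757
φ(d₁) = (1/√(2π))·e^{−d₁²/2} = 0.353283
Γ = φ(d₁) / (S·σ·√T) = 0.005060

price = 39.077757
Γ = 0.005060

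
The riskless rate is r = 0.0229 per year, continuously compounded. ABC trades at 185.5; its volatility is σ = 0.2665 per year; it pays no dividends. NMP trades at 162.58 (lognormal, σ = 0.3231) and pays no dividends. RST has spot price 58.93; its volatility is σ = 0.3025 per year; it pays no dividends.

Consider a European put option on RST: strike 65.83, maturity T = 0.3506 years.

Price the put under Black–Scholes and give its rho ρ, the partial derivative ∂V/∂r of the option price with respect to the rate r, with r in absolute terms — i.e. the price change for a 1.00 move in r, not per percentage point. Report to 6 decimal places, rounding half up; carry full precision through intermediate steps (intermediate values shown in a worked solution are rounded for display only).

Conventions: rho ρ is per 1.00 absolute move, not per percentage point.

σ√T = 0.3025·√0.3506 = 0.179115
d₁ = (ln(S/K) + (r+σ²/2)T) / (σ√T) = (ln(58.93/65.83) + (0.0229+0.3025²/2)·0.3506) / 0.179115 = (-0.110725 + 0.024070) / 0.179115 = -0.483799
d₂ = d₁ − σ√T = -0.483799 − 0.179115 = -0.662914
e^{−rT} = 0.992003
N(−d₁) = 0.685736,  N(−d₂) = 0.746307
Put price V = K·e^{−rT}·N(−d₂) − S·N(−d₁) = 48.736534 − 40.410412 = 8.326121
ρ = −K·T·e^{−rT}·N(−d₂) = -17.087029

price = 8.326121
ρ = -17.087029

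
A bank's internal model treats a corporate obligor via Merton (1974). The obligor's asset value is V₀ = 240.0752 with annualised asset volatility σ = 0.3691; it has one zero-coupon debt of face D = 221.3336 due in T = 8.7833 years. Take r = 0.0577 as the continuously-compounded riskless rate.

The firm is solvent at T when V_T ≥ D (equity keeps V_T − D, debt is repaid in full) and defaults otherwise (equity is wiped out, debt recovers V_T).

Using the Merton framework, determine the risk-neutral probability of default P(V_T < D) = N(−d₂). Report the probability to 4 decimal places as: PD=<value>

Apply the equity-as-call identities (strike 221.3336, horizon 8.7833 years):
d₁ = [ln(V₀/D) + (r + σ²/2)T] / (σ√T)
   = [ln(240.0752/221.3336) + (0.0577 + 0.5·0.3691²)·8.7833] / (0.3691·√8.7833)
   = [0.081281 + 1.105092] / 1.093888 = 1.084547
d₂ = d₁ − σ√T = 1.084547 − 1.093888 = -0.009341
risk-neutral PD = N(−d₂) = N(0.009341) = 0.503726

PD=0.5037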